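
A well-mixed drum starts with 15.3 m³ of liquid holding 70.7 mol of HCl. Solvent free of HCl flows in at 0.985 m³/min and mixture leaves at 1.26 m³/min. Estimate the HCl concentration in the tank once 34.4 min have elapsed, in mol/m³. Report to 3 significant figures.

Total volume: dV/dt = Q_in − Q_out = -0.27500 m³/min, so V(t) = 15.3 − 0.27500 t and V(34.4) = 5.8400 m³.
No HCl enters, so dm/dt = −Q_out · (m/V).
dm/m = −Q_out dt/(V₀ − 0.27500 t); integrating gives ln(m/m₀) = −(Q_out/(Q_in−Q_out)) ln(V/V₀).
m = m₀ (V₀/V)^(Q_out/(Q_in−Q_out)) = 70.7 × (15.3/5.8400)^(-4.5818) = 0.85693 mol.
C = m/V = 0.85693/5.8400 = 0.14673 mol/m³.

0.147 mol/m³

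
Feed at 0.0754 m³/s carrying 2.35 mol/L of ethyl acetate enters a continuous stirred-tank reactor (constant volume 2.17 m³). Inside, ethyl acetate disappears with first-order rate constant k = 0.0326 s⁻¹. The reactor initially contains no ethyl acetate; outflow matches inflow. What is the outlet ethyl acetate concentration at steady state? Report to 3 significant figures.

Accumulation = in − out − consumed: V dC/dt = Q C_in − Q C − k V C.
At steady state: 0 = Q C_in − (Q + kV) C_ss, so C_ss = Q C_in/(Q + kV).
C_ss = 0.0754·2.35/(0.0754 + 0.0326·2.17) = 0.17719/0.14614 = 1.2125 mol/L.

1.21 mol/L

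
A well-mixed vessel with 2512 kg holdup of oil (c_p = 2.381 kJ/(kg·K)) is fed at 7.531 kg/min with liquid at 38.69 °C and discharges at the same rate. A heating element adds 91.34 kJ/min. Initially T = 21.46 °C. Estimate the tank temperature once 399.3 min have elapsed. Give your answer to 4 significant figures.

37.04 °C

M c_p dT/dt = ṁ c_p (T_in − T) + Q̇.
τ = M/ṁ = 333.555 min; T_ss = T_in + Q̇/(ṁ c_p) = 38.69 + 91.34/(7.531·2.381) = 43.7839 °C.
Integrating: T(t) = T_ss + (T₀ − T_ss) e^(−t/τ).
T(399.3) = 43.7839 + (-22.3239)·e^(−399.3/333.555) = 43.7839 + (-22.3239)·0.302067 = 37.0406 °C.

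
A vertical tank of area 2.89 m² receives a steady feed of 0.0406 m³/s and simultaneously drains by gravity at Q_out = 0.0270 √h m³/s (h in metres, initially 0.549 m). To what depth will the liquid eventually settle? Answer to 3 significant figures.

2.26 m

A dh/dt = Q_in − 0.0270 √h. Steady state requires inflow = outflow:
Q_in = 0.0270 √h_ss ⇒ √h_ss = 0.0406/0.0270 = 1.5037.
h_ss = 1.5037² = 2.2611 m. (Since h₀ = 0.549 m < h_ss, the level will rise toward this value.)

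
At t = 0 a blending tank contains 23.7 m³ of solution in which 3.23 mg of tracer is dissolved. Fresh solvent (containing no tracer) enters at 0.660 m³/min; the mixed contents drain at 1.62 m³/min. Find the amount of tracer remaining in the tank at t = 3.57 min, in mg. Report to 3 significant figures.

Let m(t) be the amount of tracer. Volume: V(t) = V₀ + (Q_in − Q_out) t = 23.7 − 0.96000 t; V(3.57) = 20.273 m³.
Solute balance: dm/dt = 0 − Q_out C = −Q_out m/V(t).
Separate: dm/m = −Q_out dt/V(t) ⇒ ln(m/m₀) = −(Q_out/(Q_in−Q_out)) ln(V/V₀).
m = m₀ (V₀/V)^(Q_out/(Q_in−Q_out)) = 3.23 × (23.7/20.273)^(-1.6875) = 2.4816 mg.

2.48 mg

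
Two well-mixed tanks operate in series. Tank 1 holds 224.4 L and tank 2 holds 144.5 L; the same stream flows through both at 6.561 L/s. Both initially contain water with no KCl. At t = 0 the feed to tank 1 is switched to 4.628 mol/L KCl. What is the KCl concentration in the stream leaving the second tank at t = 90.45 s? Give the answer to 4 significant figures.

Species balance on tank i: dCᵢ/dt = (Cᵢ₋₁ − Cᵢ)/τᵢ with τᵢ = Vᵢ/Q.
τ₁ = 224.4/6.561 = 34.2021 s; τ₂ = 144.5/6.561 = 22.0241 s.
Tank 1: C₁ = C_in(1 − e^(−t/τ₁)). Tank 2 (τ₁ ≠ τ₂): C₂ = C_in[1 − (τ₁ e^(−t/τ₁) − τ₂ e^(−t/τ₂))/(τ₁ − τ₂)].
At t = 90.45: e^(−t/τ₁) = 0.0710356, e^(−t/τ₂) = 0.0164592.
C₂ = 4.628·[1 − (34.2021·0.0710356 − 22.0241·0.0164592)/(12.1780)] = 4.628·0.830262 = 3.84245 mol/L.

3.842 mol/L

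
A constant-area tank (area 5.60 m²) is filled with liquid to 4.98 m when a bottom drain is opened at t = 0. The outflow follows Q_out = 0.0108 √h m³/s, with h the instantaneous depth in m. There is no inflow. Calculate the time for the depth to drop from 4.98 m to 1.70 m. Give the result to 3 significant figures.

A dh/dt = −Q_out = −0.0108 √h.
∫ h^(−1/2) dh = −(0.0108/A) ∫ dt, giving 2√h = 2√h₀ − (0.0108/A) t.
t = 2A(√h₀ − √h)/0.0108 = 2·5.60·(√4.98 − √1.70)/0.0108
  = 11.200 × (2.2316 − 1.3038) / 0.0108 = 962.11 s.

962 s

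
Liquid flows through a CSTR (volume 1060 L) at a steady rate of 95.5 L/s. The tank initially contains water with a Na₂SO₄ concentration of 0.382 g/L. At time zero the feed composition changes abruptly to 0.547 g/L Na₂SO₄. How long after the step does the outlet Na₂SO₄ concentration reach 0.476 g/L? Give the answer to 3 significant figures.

9.36 s

Species balance: V dC/dt = Q(C_in − C) ⇒ τ = V/Q = 11.099 s.
C(t) = C_in + (C₀ − C_in) e^(−t/τ). Set C = 0.476 and solve for t:
e^(−t/τ) = (C − C_in)/(C₀ − C_in) = (0.476 − 0.547)/(0.382 − 0.547) = 0.43030
t = −τ ln(…) = 11.099 × 0.84327 = 9.3598 s.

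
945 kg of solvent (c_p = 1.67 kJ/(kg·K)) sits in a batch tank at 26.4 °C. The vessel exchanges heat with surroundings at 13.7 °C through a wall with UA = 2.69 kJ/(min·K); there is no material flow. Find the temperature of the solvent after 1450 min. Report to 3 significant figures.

14.8 °C

M c_p dT/dt = −UA(T − T_amb).
dT/dt = (T_ss − T)/τ with T_ss = T_amb = 13.700 °C, τ = M c_p/UA = 945·1.67/2.69 = 586.67 min.
Solution: T(t) = T_ss + (T₀ − T_ss) e^(−t/τ).
T(1450) = 13.700 + (12.700)·0.084453 = 14.773 °C.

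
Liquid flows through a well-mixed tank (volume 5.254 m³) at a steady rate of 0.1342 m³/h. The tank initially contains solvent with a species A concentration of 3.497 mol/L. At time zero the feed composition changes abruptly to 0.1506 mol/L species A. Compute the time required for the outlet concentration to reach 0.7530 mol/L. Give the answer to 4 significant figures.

67.13 h

Species balance: V dC/dt = Q(C_in − C) ⇒ τ = V/Q = 39.1505 h.
C(t) = C_in + (C₀ − C_in) e^(−t/τ). Set C = 0.7530 and solve for t:
e^(−t/τ) = (C − C_in)/(C₀ − C_in) = (0.7530 − 0.1506)/(3.497 − 0.1506) = 0.180014
t = −τ ln(…) = 39.1505 × 1.71472 = 67.1321 h.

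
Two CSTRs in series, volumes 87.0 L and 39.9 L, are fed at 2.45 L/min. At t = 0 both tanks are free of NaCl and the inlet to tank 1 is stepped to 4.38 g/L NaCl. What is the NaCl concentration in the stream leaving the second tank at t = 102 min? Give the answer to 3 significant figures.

Each tank obeys Vᵢ dCᵢ/dt = Q(Cᵢ₋₁ − Cᵢ), so τᵢ = Vᵢ/Q.
τ₁ = 87.0/2.45 = 35.510 min; τ₂ = 39.9/2.45 = 16.286 min.
Solving the cascade with C₁(0)=C₂(0)=0 gives C₂(t) = C_in[1 − (τ₁ e^(−t/τ₁) − τ₂ e^(−t/τ₂))/(τ₁ − τ₂)].
At t = 102: e^(−t/τ₁) = 0.056562, e^(−t/τ₂) = 0.0019052.
C₂ = 4.38·[1 − (35.510·0.056562 − 16.286·0.0019052)/(19.224)] = 4.38·0.89714 = 3.9295 g/L.

3.93 g/L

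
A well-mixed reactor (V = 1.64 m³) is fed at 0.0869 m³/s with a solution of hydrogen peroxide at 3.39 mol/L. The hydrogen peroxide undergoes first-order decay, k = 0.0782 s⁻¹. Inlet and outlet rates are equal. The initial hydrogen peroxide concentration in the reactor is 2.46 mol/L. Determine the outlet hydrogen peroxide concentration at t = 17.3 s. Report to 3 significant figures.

1.48 mol/L

Accumulation = in − out − consumed: V dC/dt = Q C_in − Q C − k V C.
dC/dt = (Q/V) C_in − (Q/V + k) C; effective rate a = Q/V + k = 0.052988 + 0.0782 = 0.13119 s⁻¹.
C_ss = Q C_in/(Q + kV) = 1.3692 mol/L; C(t) = C_ss + (C₀ − C_ss) e^(−a t).
C(17.3) = 1.3692 + (1.0908)·e^(−0.13119·17.3) = 1.3692 + (1.0908)·0.10336 = 1.4820 mol/L.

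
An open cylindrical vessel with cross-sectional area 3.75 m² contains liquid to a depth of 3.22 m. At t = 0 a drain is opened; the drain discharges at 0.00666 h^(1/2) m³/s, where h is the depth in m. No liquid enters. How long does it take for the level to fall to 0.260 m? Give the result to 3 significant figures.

1450 s

With no inflow, A dh/dt = −0.00666 √h.
Separate and integrate: 2(√h − √h₀) = −(0.00666/A) t.
t = 2A(√h₀ − √h)/0.00666 = 2·3.75·(√3.22 − √0.260)/0.00666
  = 7.5000 × (1.7944 − 0.50990) / 0.00666 = 1446.5 s.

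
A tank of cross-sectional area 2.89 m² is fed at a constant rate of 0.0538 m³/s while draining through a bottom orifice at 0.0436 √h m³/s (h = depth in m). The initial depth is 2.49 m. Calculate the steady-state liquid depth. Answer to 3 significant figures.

1.52 m

Level balance: A dh/dt = 0.0538 − 0.0436 √h. Setting dh/dt = 0:
Q_in = 0.0436 √h_ss ⇒ √h_ss = 0.0538/0.0436 = 1.2339.
h_ss = 1.2339² = 1.5226 m. (Since h₀ = 2.49 m > h_ss, the level will fall toward this value.)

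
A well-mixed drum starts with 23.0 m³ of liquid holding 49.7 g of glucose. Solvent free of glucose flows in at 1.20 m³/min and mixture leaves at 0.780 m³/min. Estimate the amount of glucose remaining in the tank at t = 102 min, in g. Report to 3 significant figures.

Let m(t) be the amount of glucose. Volume: V(t) = V₀ + (Q_in − Q_out) t = 23.0 + 0.42000 t; V(102) = 65.840 m³.
Solute balance: dm/dt = 0 − Q_out C = −Q_out m/V(t).
Separate: dm/m = −Q_out dt/V(t) ⇒ ln(m/m₀) = −(Q_out/(Q_in−Q_out)) ln(V/V₀).
m = m₀ (V₀/V)^(Q_out/(Q_in−Q_out)) = 49.7 × (23.0/65.840)^(1.8571) = 7.0483 g.

7.05 g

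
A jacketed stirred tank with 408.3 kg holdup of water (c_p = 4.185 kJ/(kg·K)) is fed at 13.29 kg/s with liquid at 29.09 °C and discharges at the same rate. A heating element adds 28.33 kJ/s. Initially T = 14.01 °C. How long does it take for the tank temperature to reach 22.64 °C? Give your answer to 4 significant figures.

24.78 s

M c_p dT/dt = ṁ c_p (T_in − T) + Q̇.
τ = M/ṁ = 30.7223 s; T_ss = T_in + Q̇/(ṁ c_p) = 29.5994 °C.
T(t) = T_ss + (T₀ − T_ss) e^(−t/τ). Set T = 22.64:
e^(−t/τ) = (22.64 − 29.5994)/(14.01 − 29.5994) = 0.446417
t = −30.7223 · ln(0.446417) = 24.7776 s.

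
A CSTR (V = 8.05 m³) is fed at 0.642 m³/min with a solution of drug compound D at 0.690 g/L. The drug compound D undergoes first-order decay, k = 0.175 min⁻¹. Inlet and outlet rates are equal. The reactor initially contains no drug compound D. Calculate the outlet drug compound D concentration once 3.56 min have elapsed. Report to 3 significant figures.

0.129 g/L

V dC/dt = Q(C_in − C) − k V C.
dC/dt = (Q/V) C_in − (Q/V + k) C; effective rate a = Q/V + k = 0.079752 + 0.175 = 0.25475 min⁻¹.
C_ss = Q C_in/(Q + kV) = 0.21601 g/L; C(t) = C_ss + (C₀ − C_ss) e^(−a t).
C(3.56) = 0.21601 + (-0.21601)·e^(−0.25475·3.56) = 0.21601 + (-0.21601)·0.40377 = 0.12879 g/L.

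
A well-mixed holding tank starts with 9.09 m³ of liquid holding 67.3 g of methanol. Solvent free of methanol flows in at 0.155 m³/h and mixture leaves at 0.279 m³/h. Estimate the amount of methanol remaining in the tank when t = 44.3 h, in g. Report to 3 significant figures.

8.36 g

Total volume: dV/dt = Q_in − Q_out = -0.12400 m³/h, so V(t) = 9.09 − 0.12400 t and V(44.3) = 3.5968 m³.
Species balance (pure solvent in): dm/dt = −Q_out · m/V(t).
dm/m = −Q_out dt/(V₀ − 0.12400 t); integrating gives ln(m/m₀) = −(Q_out/(Q_in−Q_out)) ln(V/V₀).
m = m₀ (V₀/V)^(Q_out/(Q_in−Q_out)) = 67.3 × (9.09/3.5968)^(-2.2500) = 8.3571 g.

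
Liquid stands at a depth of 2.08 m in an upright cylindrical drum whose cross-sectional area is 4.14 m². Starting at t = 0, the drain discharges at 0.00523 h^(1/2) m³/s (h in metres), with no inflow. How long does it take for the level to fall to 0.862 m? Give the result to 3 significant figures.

Unsteady balance on liquid volume: A dh/dt = −0.00523 √h.
Separate and integrate: 2(√h − √h₀) = −(0.00523/A) t.
t = 2A(√h₀ − √h)/0.00523 = 2·4.14·(√2.08 − √0.862)/0.00523
  = 8.2800 × (1.4422 − 0.92844) / 0.00523 = 813.40 s.

813 s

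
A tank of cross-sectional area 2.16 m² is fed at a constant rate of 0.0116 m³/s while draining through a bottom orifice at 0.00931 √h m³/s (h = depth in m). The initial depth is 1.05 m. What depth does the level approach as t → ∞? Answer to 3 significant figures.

Level balance: A dh/dt = 0.0116 − 0.00931 √h. Setting dh/dt = 0:
Q_in = 0.00931 √h_ss ⇒ √h_ss = 0.0116/0.00931 = 1.2460.
h_ss = 1.2460² = 1.5524 m. (Since h₀ = 1.05 m < h_ss, the level will rise toward this value.)

1.55 m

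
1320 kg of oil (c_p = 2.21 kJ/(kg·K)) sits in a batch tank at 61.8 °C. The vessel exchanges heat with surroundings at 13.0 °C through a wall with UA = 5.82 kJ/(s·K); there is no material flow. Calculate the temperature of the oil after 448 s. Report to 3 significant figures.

Lumped-capacitance energy balance: M c_p dT/dt = UA(T_amb − T).
dT/dt = (T_ss − T)/τ with T_ss = T_amb = 13.000 °C, τ = M c_p/UA = 1320·2.21/5.82 = 501.24 s.
T approaches T_ss exponentially: T(t) = T_ss + (T₀ − T_ss) e^(−t/τ).
T(448) = 13.000 + (48.800)·0.40910 = 32.964 °C.

33.0 °C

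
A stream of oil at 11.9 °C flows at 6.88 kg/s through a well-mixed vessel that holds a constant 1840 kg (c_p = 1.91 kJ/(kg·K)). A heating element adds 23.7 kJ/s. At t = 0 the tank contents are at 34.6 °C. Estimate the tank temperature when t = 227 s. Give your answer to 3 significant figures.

22.6 °C

M c_p dT/dt = ṁ c_p (T_in − T) + Q̇.
Rearrange: dT/dt = (T_ss − T)/τ with τ = M/ṁ = 267.44 s and T_ss = T_in + Q̇/(ṁ c_p) = 13.704 °C.
This is linear first-order; T(t) = T_ss + (T₀ − T_ss) e^(−t/τ).
T(227) = 13.704 + (20.896)·e^(−227/267.44) = 13.704 + (20.896)·0.42794 = 22.646 °C.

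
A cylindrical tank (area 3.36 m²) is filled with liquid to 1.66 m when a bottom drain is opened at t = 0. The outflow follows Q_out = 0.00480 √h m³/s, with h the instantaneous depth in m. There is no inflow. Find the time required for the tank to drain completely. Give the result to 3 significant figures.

1800 s

Unsteady balance on liquid volume: A dh/dt = −0.00480 √h.
Separate and integrate: 2(√h − √h₀) = −(0.00480/A) t.
Set h = 0: 2√h₀ = (0.00480/A) t_empty ⇒ t_empty = 2A√h₀/0.00480.
t_empty = 2·3.36·√1.66/0.00480 = 6.7200·1.2884/0.00480 = 1803.8 s.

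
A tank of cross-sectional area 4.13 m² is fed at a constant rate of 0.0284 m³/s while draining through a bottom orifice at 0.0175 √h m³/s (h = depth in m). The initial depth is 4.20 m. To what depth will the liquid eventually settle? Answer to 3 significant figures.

Unsteady balance on liquid volume: A dh/dt = Q_in − 0.0175 √h. At steady state dh/dt = 0:
Q_in = 0.0175 √h_ss ⇒ √h_ss = 0.0284/0.0175 = 1.6229.
h_ss = 1.6229² = 2.6337 m. (Since h₀ = 4.20 m > h_ss, the level will fall toward this value.)

2.63 m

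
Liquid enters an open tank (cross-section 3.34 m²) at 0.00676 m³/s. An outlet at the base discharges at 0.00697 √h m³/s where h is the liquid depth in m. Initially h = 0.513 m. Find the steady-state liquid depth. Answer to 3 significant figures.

Level balance: A dh/dt = 0.00676 − 0.00697 √h. Setting dh/dt = 0:
Q_in = 0.00697 √h_ss ⇒ √h_ss = 0.00676/0.00697 = 0.96987.
h_ss = 0.96987² = 0.94065 m. (Since h₀ = 0.513 m < h_ss, the level will rise toward this value.)

0.941 m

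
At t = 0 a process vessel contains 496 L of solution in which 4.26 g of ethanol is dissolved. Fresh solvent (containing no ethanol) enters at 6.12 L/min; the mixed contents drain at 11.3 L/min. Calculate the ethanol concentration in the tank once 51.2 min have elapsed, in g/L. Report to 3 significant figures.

Let m(t) be the amount of ethanol. Volume: V(t) = V₀ + (Q_in − Q_out) t = 496 − 5.1800 t; V(51.2) = 230.78 L.
Species balance (pure solvent in): dm/dt = −Q_out · m/V(t).
Separate: dm/m = −Q_out dt/V(t) ⇒ ln(m/m₀) = −(Q_out/(Q_in−Q_out)) ln(V/V₀).
m = m₀ (V₀/V)^(Q_out/(Q_in−Q_out)) = 4.26 × (496/230.78)^(-2.1815) = 0.80271 g.
C = m/V = 0.80271/230.78 = 0.0034782 g/L.

0.00348 g/L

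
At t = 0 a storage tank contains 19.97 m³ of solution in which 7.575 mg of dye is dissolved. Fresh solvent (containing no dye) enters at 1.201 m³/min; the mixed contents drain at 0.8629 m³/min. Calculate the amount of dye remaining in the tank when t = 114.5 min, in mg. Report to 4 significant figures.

Let m(t) be the amount of dye. Volume: V(t) = V₀ + (Q_in − Q_out) t = 19.97 + 0.338100 t; V(114.5) = 58.6825 m³.
No dye enters, so dm/dt = −Q_out · (m/V).
dm/m = −Q_out dt/(V₀ + 0.338100 t); integrating gives ln(m/m₀) = −(Q_out/(Q_in−Q_out)) ln(V/V₀).
m = m₀ (V₀/V)^(Q_out/(Q_in−Q_out)) = 7.575 × (19.97/58.6825)^(2.55220) = 0.483748 mg.

0.4837 mg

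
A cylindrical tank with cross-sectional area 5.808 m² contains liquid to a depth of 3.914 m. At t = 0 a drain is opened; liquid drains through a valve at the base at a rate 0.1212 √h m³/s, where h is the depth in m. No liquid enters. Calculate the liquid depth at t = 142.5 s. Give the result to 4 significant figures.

With no inflow, A dh/dt = −0.1212 √h.
Separate and integrate: 2(√h − √h₀) = −(0.1212/A) t.
√h = √3.914 − 0.1212·142.5/(2·5.808) = 1.97838 − 1.48683 = 0.491555.
h = 0.491555² = 0.241626 m.

0.2416 m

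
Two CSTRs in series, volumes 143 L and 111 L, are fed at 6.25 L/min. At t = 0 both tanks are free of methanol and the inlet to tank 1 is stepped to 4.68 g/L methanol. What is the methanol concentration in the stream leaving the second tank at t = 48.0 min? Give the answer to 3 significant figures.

3.20 g/L

Species balance on tank i: dCᵢ/dt = (Cᵢ₋₁ − Cᵢ)/τᵢ with τᵢ = Vᵢ/Q.
τ₁ = 143/6.25 = 22.880 min; τ₂ = 111/6.25 = 17.760 min.
Solving the cascade with C₁(0)=C₂(0)=0 gives C₂(t) = C_in[1 − (τ₁ e^(−t/τ₁) − τ₂ e^(−t/τ₂))/(τ₁ − τ₂)].
At t = 48.0: e^(−t/τ₁) = 0.12271, e^(−t/τ₂) = 0.067024.
C₂ = 4.68·[1 − (22.880·0.12271 − 17.760·0.067024)/(5.1200)] = 4.68·0.68411 = 3.2017 g/L.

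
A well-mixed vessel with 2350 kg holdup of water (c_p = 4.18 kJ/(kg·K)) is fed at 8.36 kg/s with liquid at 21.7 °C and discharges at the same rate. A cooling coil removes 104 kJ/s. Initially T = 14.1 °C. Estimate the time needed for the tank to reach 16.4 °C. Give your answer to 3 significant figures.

193 s

Energy balance: M c_p dT/dt = ṁ c_p (T_in − T) − 104.
τ = M/ṁ = 281.10 s; T_ss = T_in − Q̇/(ṁ c_p) = 18.724 °C.
T(t) = T_ss + (T₀ − T_ss) e^(−t/τ). Set T = 16.4:
e^(−t/τ) = (16.4 − 18.724)/(14.1 − 18.724) = 0.50258
t = −281.10 · ln(0.50258) = 193.40 s.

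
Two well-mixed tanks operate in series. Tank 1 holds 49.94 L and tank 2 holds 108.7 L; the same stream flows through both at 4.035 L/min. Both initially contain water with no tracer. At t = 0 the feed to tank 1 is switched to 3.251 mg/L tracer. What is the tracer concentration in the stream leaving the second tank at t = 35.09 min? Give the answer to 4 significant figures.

1.778 mg/L

Each tank obeys Vᵢ dCᵢ/dt = Q(Cᵢ₋₁ − Cᵢ), so τᵢ = Vᵢ/Q.
τ₁ = 49.94/4.035 = 12.3767 min; τ₂ = 108.7/4.035 = 26.9393 min.
Solving the cascade with C₁(0)=C₂(0)=0 gives C₂(t) = C_in[1 − (τ₁ e^(−t/τ₁) − τ₂ e^(−t/τ₂))/(τ₁ − τ₂)].
At t = 35.09: e^(−t/τ₁) = 0.0587088, e^(−t/τ₂) = 0.271835.
C₂ = 3.251·[1 − (12.3767·0.0587088 − 26.9393·0.271835)/(-14.5626)] = 3.251·0.547029 = 1.77839 mg/L.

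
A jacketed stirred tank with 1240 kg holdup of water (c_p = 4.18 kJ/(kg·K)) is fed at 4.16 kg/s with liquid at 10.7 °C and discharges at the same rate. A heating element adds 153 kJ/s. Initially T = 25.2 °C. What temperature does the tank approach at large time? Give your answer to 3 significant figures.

19.5 °C

Energy balance: M c_p dT/dt = ṁ c_p (T_in − T) + 153.
At steady state dT/dt = 0 ⇒ T_ss = T_in + Q̇/(ṁ c_p) = 10.7 + 153/(4.16·4.18) = 19.499 °C.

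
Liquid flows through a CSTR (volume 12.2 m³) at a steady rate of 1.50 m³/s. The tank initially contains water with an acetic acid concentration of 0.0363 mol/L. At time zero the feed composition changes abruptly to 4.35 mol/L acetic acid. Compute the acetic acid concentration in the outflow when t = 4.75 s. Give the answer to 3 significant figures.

1.94 mol/L

Mass balance on the solute (V constant): V dC/dt = Q(C_in − C).
So dC/dt = (C_in − C)/τ with τ = V/Q = 12.2/1.50 = 8.1333 s.
C approaches C_in exponentially: C(t) = C_in + (C₀ − C_in) e^(−t/τ).
C(4.75) = 4.35 + (0.0363 − 4.35)·e^(−4.75/8.1333) = 4.35 + (-4.3137)·0.55765 = 1.9444 mol/L.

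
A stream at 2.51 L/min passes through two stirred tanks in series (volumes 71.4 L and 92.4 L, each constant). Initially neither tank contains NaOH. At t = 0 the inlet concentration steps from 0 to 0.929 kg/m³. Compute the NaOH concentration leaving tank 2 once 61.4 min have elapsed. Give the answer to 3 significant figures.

Species balance on tank i: dCᵢ/dt = (Cᵢ₋₁ − Cᵢ)/τᵢ with τᵢ = Vᵢ/Q.
τ₁ = 71.4/2.51 = 28.446 min; τ₂ = 92.4/2.51 = 36.813 min.
Tank 1: C₁ = C_in(1 − e^(−t/τ₁)). Tank 2 (τ₁ ≠ τ₂): C₂ = C_in[1 − (τ₁ e^(−t/τ₁) − τ₂ e^(−t/τ₂))/(τ₁ − τ₂)].
At t = 61.4: e^(−t/τ₁) = 0.11550, e^(−t/τ₂) = 0.18864.
C₂ = 0.929·[1 − (28.446·0.11550 − 36.813·0.18864)/(-8.3665)] = 0.929·0.56268 = 0.52273 kg/m³.

0.523 kg/m³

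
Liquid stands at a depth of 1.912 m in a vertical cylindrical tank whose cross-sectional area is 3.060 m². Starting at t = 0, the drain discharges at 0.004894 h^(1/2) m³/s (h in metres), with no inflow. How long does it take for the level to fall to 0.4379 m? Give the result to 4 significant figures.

A dh/dt = −Q_out = −0.004894 √h.
Separate and integrate: 2(√h − √h₀) = −(0.004894/A) t.
t = 2A(√h₀ − √h)/0.004894 = 2·3.060·(√1.912 − √0.4379)/0.004894
  = 6.12000 × (1.38275 − 0.661740) / 0.004894 = 901.632 s.

901.6 s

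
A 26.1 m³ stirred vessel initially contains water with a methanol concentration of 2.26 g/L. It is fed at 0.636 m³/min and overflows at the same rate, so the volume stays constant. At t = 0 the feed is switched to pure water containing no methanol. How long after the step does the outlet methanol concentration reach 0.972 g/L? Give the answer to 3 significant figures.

34.6 min

Mass balance on the solute (V constant): V dC/dt = Q(C_in − C), so τ = V/Q = 41.038 min.
C(t) = C_in + (C₀ − C_in) e^(−t/τ). Set C = 0.972 and solve for t:
e^(−t/τ) = (C − C_in)/(C₀ − C_in) = (0.972 − 0)/(2.26 − 0) = 0.43009
t = −τ ln(…) = 41.038 × 0.84376 = 34.626 min.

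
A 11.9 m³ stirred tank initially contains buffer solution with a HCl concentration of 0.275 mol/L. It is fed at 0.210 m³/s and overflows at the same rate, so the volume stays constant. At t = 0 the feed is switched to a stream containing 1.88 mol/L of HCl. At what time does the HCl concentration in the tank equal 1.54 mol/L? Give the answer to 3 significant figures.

Transient balance on the dissolved component: V dC/dt = Q(C_in − C), so τ = V/Q = 56.667 s.
C(t) = C_in + (C₀ − C_in) e^(−t/τ). Set C = 1.54 and solve for t:
e^(−t/τ) = (C − C_in)/(C₀ − C_in) = (1.54 − 1.88)/(0.275 − 1.88) = 0.21184
t = −τ ln(…) = 56.667 × 1.5519 = 87.943 s.

87.9 s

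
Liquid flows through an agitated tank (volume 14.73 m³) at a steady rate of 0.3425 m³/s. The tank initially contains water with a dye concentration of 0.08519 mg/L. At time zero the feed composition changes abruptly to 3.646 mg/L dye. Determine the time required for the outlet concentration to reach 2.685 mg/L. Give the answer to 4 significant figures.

Species balance: V dC/dt = Q(C_in − C) ⇒ τ = V/Q = 43.0073 s.
C(t) = C_in + (C₀ − C_in) e^(−t/τ). Set C = 2.685 and solve for t:
e^(−t/τ) = (C − C_in)/(C₀ − C_in) = (2.685 − 3.646)/(0.08519 − 3.646) = 0.269882
t = −τ ln(…) = 43.0073 × 1.30977 = 56.3296 s.

56.33 s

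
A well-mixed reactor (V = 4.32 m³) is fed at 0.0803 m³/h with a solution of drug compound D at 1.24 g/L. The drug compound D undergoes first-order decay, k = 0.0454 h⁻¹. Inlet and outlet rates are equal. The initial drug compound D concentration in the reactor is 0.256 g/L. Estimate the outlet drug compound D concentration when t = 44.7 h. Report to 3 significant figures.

0.354 g/L

Species balance: V dC/dt = Q C_in − Q C − k V C.
This is linear with rate a = Q/V + k = 0.063988 h⁻¹.
C_ss = Q C_in/(Q + kV) = 0.36021 g/L; C(t) = C_ss + (C₀ − C_ss) e^(−a t).
C(44.7) = 0.36021 + (-0.10421)·e^(−0.063988·44.7) = 0.36021 + (-0.10421)·0.057254 = 0.35424 g/L.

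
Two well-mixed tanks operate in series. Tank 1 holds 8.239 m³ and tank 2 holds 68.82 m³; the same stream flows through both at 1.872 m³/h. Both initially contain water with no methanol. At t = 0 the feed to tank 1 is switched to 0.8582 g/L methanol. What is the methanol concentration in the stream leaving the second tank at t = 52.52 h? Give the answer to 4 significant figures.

0.6246 g/L

Species balance on tank i: dCᵢ/dt = (Cᵢ₋₁ − Cᵢ)/τᵢ with τᵢ = Vᵢ/Q.
τ₁ = 8.239/1.872 = 4.40118 h; τ₂ = 68.82/1.872 = 36.7628 h.
Tank 1: C₁ = C_in(1 − e^(−t/τ₁)). Tank 2 (τ₁ ≠ τ₂): C₂ = C_in[1 − (τ₁ e^(−t/τ₁) − τ₂ e^(−t/τ₂))/(τ₁ − τ₂)].
At t = 52.52: e^(−t/τ₁) = 6.56882e-06, e^(−t/τ₂) = 0.239640.
C₂ = 0.8582·[1 − (4.40118·6.56882e-06 − 36.7628·0.239640)/(-32.3616)] = 0.8582·0.727770 = 0.624572 g/L.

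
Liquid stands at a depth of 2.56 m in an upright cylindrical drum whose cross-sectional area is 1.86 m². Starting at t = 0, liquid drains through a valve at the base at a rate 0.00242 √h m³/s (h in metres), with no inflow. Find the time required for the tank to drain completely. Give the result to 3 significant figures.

A dh/dt = −Q_out = −0.00242 √h.
This is separable: 2 d(√h)/dt = −0.00242/A, so √h = √h₀ − (0.00242/(2A)) t.
Set h = 0: 2√h₀ = (0.00242/A) t_empty ⇒ t_empty = 2A√h₀/0.00242.
t_empty = 2·1.86·√2.56/0.00242 = 3.7200·1.6000/0.00242 = 2459.5 s.

2460 s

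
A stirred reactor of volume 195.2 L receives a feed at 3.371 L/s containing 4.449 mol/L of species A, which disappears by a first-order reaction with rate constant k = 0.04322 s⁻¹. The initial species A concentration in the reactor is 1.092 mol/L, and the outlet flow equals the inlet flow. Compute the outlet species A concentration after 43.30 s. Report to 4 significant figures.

V dC/dt = Q(C_in − C) − k V C.
dC/dt = (Q/V) C_in − (Q/V + k) C; effective rate a = Q/V + k = 0.0172695 + 0.04322 = 0.0604895 s⁻¹.
C_ss = Q C_in/(Q + kV) = 1.27017 mol/L; C(t) = C_ss + (C₀ − C_ss) e^(−a t).
C(43.30) = 1.27017 + (-0.178169)·e^(−0.0604895·43.30) = 1.27017 + (-0.178169)·0.0728616 = 1.25719 mol/L.

1.257 mol/L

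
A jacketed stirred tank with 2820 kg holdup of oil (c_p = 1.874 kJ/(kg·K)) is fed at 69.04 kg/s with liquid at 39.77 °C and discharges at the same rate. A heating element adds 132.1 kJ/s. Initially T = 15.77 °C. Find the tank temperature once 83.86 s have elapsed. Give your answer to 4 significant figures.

37.58 °C

Unsteady energy balance on the tank contents: M c_p dT/dt = ṁ c_p (T_in − T) + 132.1.
Rearrange: dT/dt = (T_ss − T)/τ with τ = M/ṁ = 40.8459 s and T_ss = T_in + Q̇/(ṁ c_p) = 40.7910 °C.
This is linear first-order; T(t) = T_ss + (T₀ − T_ss) e^(−t/τ).
T(83.86) = 40.7910 + (-25.0210)·e^(−83.86/40.8459) = 40.7910 + (-25.0210)·0.128339 = 37.5799 °C.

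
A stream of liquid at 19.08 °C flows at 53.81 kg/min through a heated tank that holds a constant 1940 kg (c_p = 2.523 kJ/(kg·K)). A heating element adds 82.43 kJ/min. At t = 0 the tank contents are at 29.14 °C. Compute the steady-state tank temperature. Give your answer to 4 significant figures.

Energy balance: M c_p dT/dt = ṁ c_p (T_in − T) + 82.43.
At steady state dT/dt = 0 ⇒ T_ss = T_in + Q̇/(ṁ c_p) = 19.08 + 82.43/(53.81·2.523) = 19.6872 °C.

19.69 °C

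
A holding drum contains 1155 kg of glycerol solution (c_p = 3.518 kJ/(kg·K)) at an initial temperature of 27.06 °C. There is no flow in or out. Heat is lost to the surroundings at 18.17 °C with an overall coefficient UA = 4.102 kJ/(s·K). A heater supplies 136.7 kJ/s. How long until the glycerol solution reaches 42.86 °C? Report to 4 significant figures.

1030 s

Heat balance on the well-mixed liquid: M c_p dT/dt = −UA(T − T_amb) + Q̇.
τ = M c_p/UA = 990.563 s; T_ss = T_amb + Q̇/UA = 18.17 + 136.7/4.102 = 51.4952 °C.
T(t) = T_ss + (T₀ − T_ss)e^(−t/τ); set T = 42.86:
t = −τ ln[(T − T_ss)/(T₀ − T_ss)] = −990.563 · ln(0.353392) = 1030.36 s.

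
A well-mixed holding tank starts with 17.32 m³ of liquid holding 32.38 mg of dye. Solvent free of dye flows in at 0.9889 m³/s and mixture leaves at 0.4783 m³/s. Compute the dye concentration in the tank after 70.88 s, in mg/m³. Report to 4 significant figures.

Total volume: dV/dt = Q_in − Q_out = 0.510600 m³/s, so V(t) = 17.32 + 0.510600 t and V(70.88) = 53.5113 m³.
No dye enters, so dm/dt = −Q_out · (m/V).
Separate: dm/m = −Q_out dt/V(t) ⇒ ln(m/m₀) = −(Q_out/(Q_in−Q_out)) ln(V/V₀).
m = m₀ (V₀/V)^(Q_out/(Q_in−Q_out)) = 32.38 × (17.32/53.5113)^(0.936741) = 11.2556 mg.
C = m/V = 11.2556/53.5113 = 0.210341 mg/m³.

0.2103 mg/m³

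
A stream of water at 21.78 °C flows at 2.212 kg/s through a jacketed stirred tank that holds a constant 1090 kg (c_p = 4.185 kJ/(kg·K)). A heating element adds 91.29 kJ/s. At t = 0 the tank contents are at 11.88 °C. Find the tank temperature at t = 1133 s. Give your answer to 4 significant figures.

29.66 °C

M c_p dT/dt = ṁ c_p (T_in − T) + Q̇.
Rearrange: dT/dt = (T_ss − T)/τ with τ = M/ṁ = 492.767 s and T_ss = T_in + Q̇/(ṁ c_p) = 31.6415 °C.
T approaches T_ss exponentially: T(t) = T_ss + (T₀ − T_ss) e^(−t/τ).
T(1133) = 31.6415 + (-19.7615)·e^(−1133/492.767) = 31.6415 + (-19.7615)·0.100333 = 29.6588 °C.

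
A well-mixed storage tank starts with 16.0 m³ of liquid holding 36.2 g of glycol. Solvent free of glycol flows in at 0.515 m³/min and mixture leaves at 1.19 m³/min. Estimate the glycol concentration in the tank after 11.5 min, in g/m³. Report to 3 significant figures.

1.36 g/m³

Let m(t) be the amount of glycol. Volume: V(t) = V₀ + (Q_in − Q_out) t = 16.0 − 0.67500 t; V(11.5) = 8.2375 m³.
No glycol enters, so dm/dt = −Q_out · (m/V).
dm/m = −Q_out dt/(V₀ − 0.67500 t); integrating gives ln(m/m₀) = −(Q_out/(Q_in−Q_out)) ln(V/V₀).
m = m₀ (V₀/V)^(Q_out/(Q_in−Q_out)) = 36.2 × (16.0/8.2375)^(-1.7630) = 11.231 g.
C = m/V = 11.231/8.2375 = 1.3634 g/m³.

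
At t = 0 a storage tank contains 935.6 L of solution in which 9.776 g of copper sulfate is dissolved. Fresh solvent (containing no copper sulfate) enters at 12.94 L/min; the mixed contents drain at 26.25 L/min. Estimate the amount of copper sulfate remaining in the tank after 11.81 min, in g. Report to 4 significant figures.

6.802 g

Total volume: dV/dt = Q_in − Q_out = -13.3100 L/min, so V(t) = 935.6 − 13.3100 t and V(11.81) = 778.409 L.
Solute balance: dm/dt = 0 − Q_out C = −Q_out m/V(t).
Separate: dm/m = −Q_out dt/V(t) ⇒ ln(m/m₀) = −(Q_out/(Q_in−Q_out)) ln(V/V₀).
m = m₀ (V₀/V)^(Q_out/(Q_in−Q_out)) = 9.776 × (935.6/778.409)^(-1.97220) = 6.80169 g.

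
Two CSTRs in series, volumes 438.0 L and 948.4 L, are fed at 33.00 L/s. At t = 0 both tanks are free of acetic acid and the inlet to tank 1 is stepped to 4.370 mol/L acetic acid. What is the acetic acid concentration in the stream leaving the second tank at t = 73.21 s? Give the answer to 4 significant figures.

3.749 mol/L

Each tank obeys Vᵢ dCᵢ/dt = Q(Cᵢ₋₁ − Cᵢ), so τᵢ = Vᵢ/Q.
τ₁ = 438.0/33.00 = 13.2727 s; τ₂ = 948.4/33.00 = 28.7394 s.
Tank 1: C₁ = C_in(1 − e^(−t/τ₁)). Tank 2 (τ₁ ≠ τ₂): C₂ = C_in[1 − (τ₁ e^(−t/τ₁) − τ₂ e^(−t/τ₂))/(τ₁ − τ₂)].
At t = 73.21: e^(−t/τ₁) = 0.00402262, e^(−t/τ₂) = 0.0782869.
C₂ = 4.370·[1 − (13.2727·0.00402262 − 28.7394·0.0782869)/(-15.4667)] = 4.370·0.857983 = 3.74939 mol/L.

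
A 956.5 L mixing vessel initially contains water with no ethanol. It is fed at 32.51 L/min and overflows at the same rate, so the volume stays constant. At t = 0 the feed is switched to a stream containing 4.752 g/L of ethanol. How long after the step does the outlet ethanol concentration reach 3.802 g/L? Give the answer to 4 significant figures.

Unsteady species balance (constant V, well mixed): V dC/dt = Q(C_in − C), so τ = V/Q = 29.4217 min.
C(t) = C_in + (C₀ − C_in) e^(−t/τ). Set C = 3.802 and solve for t:
e^(−t/τ) = (C − C_in)/(C₀ − C_in) = (3.802 − 4.752)/(0 − 4.752) = 0.199916
t = −τ ln(…) = 29.4217 × 1.60986 = 47.3648 min.

47.36 min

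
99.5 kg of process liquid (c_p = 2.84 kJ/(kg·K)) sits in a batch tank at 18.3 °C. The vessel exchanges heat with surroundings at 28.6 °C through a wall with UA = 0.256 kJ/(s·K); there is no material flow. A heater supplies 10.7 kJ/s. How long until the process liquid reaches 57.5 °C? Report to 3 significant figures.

1540 s

Lumped-capacitance energy balance: M c_p dT/dt = UA(T_amb − T) + Q̇.
τ = M c_p/UA = 1103.8 s; T_ss = T_amb + Q̇/UA = 28.6 + 10.7/0.256 = 70.397 °C.
T(t) = T_ss + (T₀ − T_ss)e^(−t/τ); set T = 57.5:
t = −τ ln[(T − T_ss)/(T₀ − T_ss)] = −1103.8 · ln(0.24756) = 1541.1 s.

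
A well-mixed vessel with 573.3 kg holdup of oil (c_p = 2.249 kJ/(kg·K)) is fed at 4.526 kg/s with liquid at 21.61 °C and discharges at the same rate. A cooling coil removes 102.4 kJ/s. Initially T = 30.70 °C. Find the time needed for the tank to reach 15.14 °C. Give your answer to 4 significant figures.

212.1 s

M c_p dT/dt = ṁ c_p (T_in − T) − Q̇.
τ = M/ṁ = 126.668 s; T_ss = T_in − Q̇/(ṁ c_p) = 11.5500 °C.
T(t) = T_ss + (T₀ − T_ss) e^(−t/τ). Set T = 15.14:
e^(−t/τ) = (15.14 − 11.5500)/(30.70 − 11.5500) = 0.187465
t = −126.668 · ln(0.187465) = 212.063 s.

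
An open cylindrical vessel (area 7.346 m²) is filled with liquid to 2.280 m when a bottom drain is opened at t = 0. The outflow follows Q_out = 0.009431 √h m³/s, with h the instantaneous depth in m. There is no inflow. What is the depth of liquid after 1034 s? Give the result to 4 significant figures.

0.7161 m

A dh/dt = −Q_out = −0.009431 √h.
∫ h^(−1/2) dh = −(0.009431/A) ∫ dt, giving 2√h = 2√h₀ − (0.009431/A) t.
√h = √2.280 − 0.009431·1034/(2·7.346) = 1.50997 − 0.663739 = 0.846228.
h = 0.846228² = 0.716102 m.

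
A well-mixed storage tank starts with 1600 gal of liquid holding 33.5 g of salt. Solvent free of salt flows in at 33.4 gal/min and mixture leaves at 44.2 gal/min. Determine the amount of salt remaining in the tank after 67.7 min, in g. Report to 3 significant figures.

Total volume: dV/dt = Q_in − Q_out = -10.800 gal/min, so V(t) = 1600 − 10.800 t and V(67.7) = 868.84 gal.
Solute balance: dm/dt = 0 − Q_out C = −Q_out m/V(t).
dm/m = −Q_out dt/(V₀ − 10.800 t); integrating gives ln(m/m₀) = −(Q_out/(Q_in−Q_out)) ln(V/V₀).
m = m₀ (V₀/V)^(Q_out/(Q_in−Q_out)) = 33.5 × (1600/868.84)^(-4.0926) = 2.7528 g.

2.75 g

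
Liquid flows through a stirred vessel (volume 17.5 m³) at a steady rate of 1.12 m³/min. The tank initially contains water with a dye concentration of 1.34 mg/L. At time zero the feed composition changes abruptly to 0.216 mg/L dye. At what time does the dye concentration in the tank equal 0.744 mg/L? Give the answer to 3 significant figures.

Species balance: V dC/dt = Q(C_in − C) ⇒ τ = V/Q = 15.625 min.
C(t) = C_in + (C₀ − C_in) e^(−t/τ). Set C = 0.744 and solve for t:
e^(−t/τ) = (C − C_in)/(C₀ − C_in) = (0.744 − 0.216)/(1.34 − 0.216) = 0.46975
t = −τ ln(…) = 15.625 × 0.75555 = 11.806 min.

11.8 min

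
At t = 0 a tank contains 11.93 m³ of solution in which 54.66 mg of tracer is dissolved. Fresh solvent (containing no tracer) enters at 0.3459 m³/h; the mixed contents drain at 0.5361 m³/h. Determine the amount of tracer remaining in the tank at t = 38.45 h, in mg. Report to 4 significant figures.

3.763 mg

Total volume: dV/dt = Q_in − Q_out = -0.190200 m³/h, so V(t) = 11.93 − 0.190200 t and V(38.45) = 4.61681 m³.
Species balance (pure solvent in): dm/dt = −Q_out · m/V(t).
dm/m = −Q_out dt/(V₀ − 0.190200 t); integrating gives ln(m/m₀) = −(Q_out/(Q_in−Q_out)) ln(V/V₀).
m = m₀ (V₀/V)^(Q_out/(Q_in−Q_out)) = 54.66 × (11.93/4.61681)^(-2.81861) = 3.76323 mg.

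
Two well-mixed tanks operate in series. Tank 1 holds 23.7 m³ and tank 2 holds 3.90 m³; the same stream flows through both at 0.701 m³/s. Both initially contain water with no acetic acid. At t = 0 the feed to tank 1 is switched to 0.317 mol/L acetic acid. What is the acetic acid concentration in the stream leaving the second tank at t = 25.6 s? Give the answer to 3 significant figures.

Time constants: τᵢ = Vᵢ/Q for each well-mixed tank.
τ₁ = 23.7/0.701 = 33.809 s; τ₂ = 3.90/0.701 = 5.5635 s.
Tank 1: C₁ = C_in(1 − e^(−t/τ₁)). Tank 2 (τ₁ ≠ τ₂): C₂ = C_in[1 − (τ₁ e^(−t/τ₁) − τ₂ e^(−t/τ₂))/(τ₁ − τ₂)].
At t = 25.6: e^(−t/τ₁) = 0.46898, e^(−t/τ₂) = 0.010037.
C₂ = 0.317·[1 − (33.809·0.46898 − 5.5635·0.010037)/(28.245)] = 0.317·0.44062 = 0.13968 mol/L.

0.140 mol/L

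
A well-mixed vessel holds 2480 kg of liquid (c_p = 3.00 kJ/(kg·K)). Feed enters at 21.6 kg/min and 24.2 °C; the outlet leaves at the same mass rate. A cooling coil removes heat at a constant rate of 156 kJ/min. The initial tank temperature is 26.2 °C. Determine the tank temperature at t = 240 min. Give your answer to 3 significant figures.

M c_p dT/dt = ṁ c_p (T_in − T) − Q̇.
τ = M/ṁ = 114.81 min; T_ss = T_in − Q̇/(ṁ c_p) = 24.2 − 156/(21.6·3.00) = 21.793 °C.
Integrating: T(t) = T_ss + (T₀ − T_ss) e^(−t/τ).
T(240) = 21.793 + (4.4074)·e^(−240/114.81) = 21.793 + (4.4074)·0.12365 = 22.338 °C.

22.3 °C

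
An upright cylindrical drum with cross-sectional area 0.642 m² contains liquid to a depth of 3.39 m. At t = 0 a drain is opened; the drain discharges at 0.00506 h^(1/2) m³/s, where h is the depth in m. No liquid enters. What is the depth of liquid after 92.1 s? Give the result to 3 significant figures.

With no inflow, A dh/dt = −0.00506 √h.
∫ h^(−1/2) dh = −(0.00506/A) ∫ dt, giving 2√h = 2√h₀ − (0.00506/A) t.
√h = √3.39 − 0.00506·92.1/(2·0.642) = 1.8412 − 0.36295 = 1.4782.
h = 1.4782² = 2.1852 m.

2.19 m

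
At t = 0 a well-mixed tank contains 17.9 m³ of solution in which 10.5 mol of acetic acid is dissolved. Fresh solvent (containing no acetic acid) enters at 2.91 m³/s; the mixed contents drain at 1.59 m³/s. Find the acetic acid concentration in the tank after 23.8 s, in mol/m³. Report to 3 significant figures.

0.0628 mol/m³

Total volume: dV/dt = Q_in − Q_out = 1.3200 m³/s, so V(t) = 17.9 + 1.3200 t and V(23.8) = 49.316 m³.
Species balance (pure solvent in): dm/dt = −Q_out · m/V(t).
dm/m = −Q_out dt/(V₀ + 1.3200 t); integrating gives ln(m/m₀) = −(Q_out/(Q_in−Q_out)) ln(V/V₀).
m = m₀ (V₀/V)^(Q_out/(Q_in−Q_out)) = 10.5 × (17.9/49.316)^(1.2045) = 3.0976 mol.
C = m/V = 3.0976/49.316 = 0.062811 mol/m³.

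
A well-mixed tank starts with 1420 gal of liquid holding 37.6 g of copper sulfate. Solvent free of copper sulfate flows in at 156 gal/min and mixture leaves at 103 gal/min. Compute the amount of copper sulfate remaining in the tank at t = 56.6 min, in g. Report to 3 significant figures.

4.14 g

Let m(t) be the amount of copper sulfate. Volume: V(t) = V₀ + (Q_in − Q_out) t = 1420 + 53.000 t; V(56.6) = 4419.8 gal.
No copper sulfate enters, so dm/dt = −Q_out · (m/V).
dm/m = −Q_out dt/(V₀ + 53.000 t); integrating gives ln(m/m₀) = −(Q_out/(Q_in−Q_out)) ln(V/V₀).
m = m₀ (V₀/V)^(Q_out/(Q_in−Q_out)) = 37.6 × (1420/4419.8)^(1.9434) = 4.1388 g.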